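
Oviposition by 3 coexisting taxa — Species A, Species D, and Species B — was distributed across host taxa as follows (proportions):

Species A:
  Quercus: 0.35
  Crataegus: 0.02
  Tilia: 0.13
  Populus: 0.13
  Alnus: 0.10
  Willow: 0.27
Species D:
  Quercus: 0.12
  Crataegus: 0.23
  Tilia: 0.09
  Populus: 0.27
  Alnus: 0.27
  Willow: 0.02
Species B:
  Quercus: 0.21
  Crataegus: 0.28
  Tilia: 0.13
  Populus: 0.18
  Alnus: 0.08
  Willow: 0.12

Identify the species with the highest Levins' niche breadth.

Σp_Aᵢ² = 0.35² + 0.02² + 0.13² + 0.13² + 0.10² + 0.27² = 0.1225 + 0.0004 + 0.0169 + 0.0169 + 0.0100 + 0.0729 = 0.2396
B_A = 1 / 0.2396 = 4.1736
Σp_Dᵢ² = 0.12² + 0.23² + 0.09² + 0.27² + 0.27² + 0.02² = 0.0144 + 0.0529 + 0.0081 + 0.0729 + 0.0729 + 0.0004 = 0.2216
B_D = 1 / 0.2216 = 4.5126
Σp_Bᵢ² = 0.21² + 0.28² + 0.13² + 0.18² + 0.08² + 0.12² = 0.0441 + 0.0784 + 0.0169 + 0.0324 + 0.0064 + 0.0144 = 0.1926
B_B = 1 / 0.1926 = 5.1921
Highest B → broadest niche (most generalist): Species B (B = 5.19).

Species B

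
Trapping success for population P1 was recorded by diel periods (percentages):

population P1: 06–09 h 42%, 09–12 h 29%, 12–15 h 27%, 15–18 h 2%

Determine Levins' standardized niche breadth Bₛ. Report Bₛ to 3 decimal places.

0.665

Convert percentages to proportions (divide by 100).
Σpᵢ² = 0.42² + 0.29² + 0.27² + 0.02² = 0.1764 + 0.0841 + 0.0729 + 0.0004 = 0.3338
B = 1 / 0.3338 = 2.99581
Bₛ = (B − 1)/(n − 1) = (2.99581 − 1)/(4 − 1) = 1.99581/3 = 0.66527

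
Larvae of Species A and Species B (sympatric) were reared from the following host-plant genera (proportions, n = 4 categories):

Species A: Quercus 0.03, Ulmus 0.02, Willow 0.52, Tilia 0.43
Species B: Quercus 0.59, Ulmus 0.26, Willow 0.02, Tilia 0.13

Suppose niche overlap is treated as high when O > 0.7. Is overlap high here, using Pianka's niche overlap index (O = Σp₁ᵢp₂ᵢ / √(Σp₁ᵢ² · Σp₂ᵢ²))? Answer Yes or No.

No

Σ p₁ᵢp₂ᵢ = 0.0177 + 0.0052 + 0.0104 + 0.0559 = 0.0892
Σp_1ᵢ² = 0.03² + 0.02² + 0.52² + 0.43² = 0.0009 + 0.0004 + 0.2704 + 0.1849 = 0.4566
Σp_2ᵢ² = 0.59² + 0.26² + 0.02² + 0.13² = 0.3481 + 0.0676 + 0.0004 + 0.0169 = 0.4330
O = 0.0892 / √(0.4566 × 0.4330) = 0.0892 / 0.44464 = 0.2006
O = 0.2006 < 0.7 → No.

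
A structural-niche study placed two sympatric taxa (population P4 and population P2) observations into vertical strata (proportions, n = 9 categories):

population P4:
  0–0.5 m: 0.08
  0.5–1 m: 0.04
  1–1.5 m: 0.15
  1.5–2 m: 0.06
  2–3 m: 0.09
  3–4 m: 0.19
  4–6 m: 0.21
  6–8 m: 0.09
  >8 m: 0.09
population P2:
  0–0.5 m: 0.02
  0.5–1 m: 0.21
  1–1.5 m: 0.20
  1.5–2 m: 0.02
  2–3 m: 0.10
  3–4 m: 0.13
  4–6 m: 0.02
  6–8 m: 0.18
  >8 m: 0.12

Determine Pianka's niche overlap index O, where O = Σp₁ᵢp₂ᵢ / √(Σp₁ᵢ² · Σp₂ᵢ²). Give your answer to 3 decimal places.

Σ p₁ᵢp₂ᵢ = 0.0016 + 0.0084 + 0.0300 + 0.0012 + 0.0090 + 0.0247 + 0.0042 + 0.0162 + 0.0108 = 0.1061
Σp_1ᵢ² = 0.08² + 0.04² + 0.15² + 0.06² + 0.09² + 0.19² + 0.21² + 0.09² + 0.09² = 0.0064 + 0.0016 + 0.0225 + 0.0036 + 0.0081 + 0.0361 + 0.0441 + 0.0081 + 0.0081 = 0.1386
Σp_2ᵢ² = 0.02² + 0.21² + 0.20² + 0.02² + 0.10² + 0.13² + 0.02² + 0.18² + 0.12² = 0.0004 + 0.0441 + 0.0400 + 0.0004 + 0.0100 + 0.0169 + 0.0004 + 0.0324 + 0.0144 = 0.1590
O = 0.1061 / √(0.1386 × 0.1590) = 0.1061 / 0.148450 = 0.71472

0.715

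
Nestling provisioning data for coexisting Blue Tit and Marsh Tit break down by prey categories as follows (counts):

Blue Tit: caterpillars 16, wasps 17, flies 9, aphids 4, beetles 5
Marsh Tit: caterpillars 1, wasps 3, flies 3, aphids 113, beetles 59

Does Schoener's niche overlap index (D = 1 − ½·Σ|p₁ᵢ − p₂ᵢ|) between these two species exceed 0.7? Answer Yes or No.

No

Proportions for Blue Tit (n=51): 16/51=0.3137, 17/51=0.3333, 9/51=0.1765, 4/51=0.0784, 5/51=0.0980
Proportions for Marsh Tit (n=179): 1/179=0.0056, 3/179=0.0168, 3/179=0.0168, 113/179=0.6313, 59/179=0.3296
Σ|p₁ᵢ − p₂ᵢ| = 0.3081 + 0.3165 + 0.1597 + 0.5529 + 0.2316 = 1.5688
D = 1 − ½ × 1.5688 = 1 − 0.78440 = 0.21560
D = 0.21560 < 0.7 → No.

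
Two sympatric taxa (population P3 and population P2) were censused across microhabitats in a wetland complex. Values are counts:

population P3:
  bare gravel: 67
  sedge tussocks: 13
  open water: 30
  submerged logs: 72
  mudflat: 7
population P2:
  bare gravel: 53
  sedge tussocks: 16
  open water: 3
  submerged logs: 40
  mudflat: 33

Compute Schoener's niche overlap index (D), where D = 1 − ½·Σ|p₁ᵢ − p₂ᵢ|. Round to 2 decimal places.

Proportions for population P3 (n=189): 67/189=0.3545, 13/189=0.0688, 30/189=0.1587, 72/189=0.3810, 7/189=0.0370
Proportions for population P2 (n=145): 53/145=0.3655, 16/145=0.1103, 3/145=0.0207, 40/145=0.2759, 33/145=0.2276
Σ|p₁ᵢ − p₂ᵢ| = 0.0110 + 0.0415 + 0.1380 + 0.1051 + 0.1906 = 0.4862
D = 1 − ½ × 0.4862 = 1 − 0.24310 = 0.75690

0.76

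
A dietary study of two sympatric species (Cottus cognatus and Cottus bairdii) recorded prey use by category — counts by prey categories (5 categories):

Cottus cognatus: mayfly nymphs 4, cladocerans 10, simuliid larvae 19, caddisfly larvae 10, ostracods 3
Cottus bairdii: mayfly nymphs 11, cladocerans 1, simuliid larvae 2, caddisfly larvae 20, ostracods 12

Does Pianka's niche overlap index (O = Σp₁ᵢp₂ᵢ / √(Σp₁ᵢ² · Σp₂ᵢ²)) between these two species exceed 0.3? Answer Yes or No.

Yes

Proportions for Cottus cognatus (n=46): 4/46=0.0870, 10/46=0.2174, 19/46=0.4130, 10/46=0.2174, 3/46=0.0652
Proportions for Cottus bairdii (n=46): 11/46=0.2391, 1/46=0.0217, 2/46=0.0435, 20/46=0.4348, 12/46=0.2609
Σ p₁ᵢp₂ᵢ = 0.020802 + 0.004718 + 0.017966 + 0.094526 + 0.017011 = 0.155023
Σp_1ᵢ² = 0.0870² + 0.2174² + 0.4130² + 0.2174² + 0.0652² = 0.007569 + 0.047263 + 0.170569 + 0.047263 + 0.004251 = 0.276915
Σp_2ᵢ² = 0.2391² + 0.0217² + 0.0435² + 0.4348² + 0.2609² = 0.057169 + 0.000471 + 0.001892 + 0.189051 + 0.068069 = 0.316652
O = 0.155023 / √(0.276915 × 0.316652) = 0.155023 / 0.2961177 = 0.5235
O = 0.5235 > 0.3 → Yes.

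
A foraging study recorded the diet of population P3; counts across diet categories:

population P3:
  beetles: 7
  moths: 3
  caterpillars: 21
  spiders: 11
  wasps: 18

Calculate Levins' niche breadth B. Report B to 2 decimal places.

3.81

Proportions for population P3 (n=60): 7/60=0.1167, 3/60=0.0500, 21/60=0.3500, 11/60=0.1833, 18/60=0.3000
Σpᵢ² = 0.1167² + 0.0500² + 0.3500² + 0.1833² + 0.3000² = 0.013619 + 0.002500 + 0.122500 + 0.033599 + 0.090000 = 0.262218
B = 1 / 0.262218 = 3.8136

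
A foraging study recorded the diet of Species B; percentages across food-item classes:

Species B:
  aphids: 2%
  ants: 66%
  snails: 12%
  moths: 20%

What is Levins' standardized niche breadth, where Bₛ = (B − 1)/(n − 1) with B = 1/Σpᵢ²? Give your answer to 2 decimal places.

Convert percentages to proportions (divide by 100).
Σpᵢ² = 0.02² + 0.66² + 0.12² + 0.20² = 0.0004 + 0.4356 + 0.0144 + 0.0400 = 0.4904
B = 1 / 0.4904 = 2.0392
Bₛ = (B − 1)/(n − 1) = (2.0392 − 1)/(4 − 1) = 1.0392/3 = 0.3464

0.35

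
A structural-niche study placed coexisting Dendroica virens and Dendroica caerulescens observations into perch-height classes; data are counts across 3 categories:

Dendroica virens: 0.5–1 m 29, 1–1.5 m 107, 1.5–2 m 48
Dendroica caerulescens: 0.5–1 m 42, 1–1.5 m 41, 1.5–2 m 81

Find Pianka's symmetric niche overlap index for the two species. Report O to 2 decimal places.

0.79

Proportions for Dendroica virens (n=184): 29/184=0.1576, 107/184=0.5815, 48/184=0.2609
Proportions for Dendroica caerulescens (n=164): 42/164=0.2561, 41/164=0.2500, 81/164=0.4939
Σ p₁ᵢp₂ᵢ = 0.040361 + 0.145375 + 0.128859 = 0.314595
Σp_1ᵢ² = 0.1576² + 0.5815² + 0.2609² = 0.024838 + 0.338142 + 0.068069 = 0.431049
Σp_2ᵢ² = 0.2561² + 0.2500² + 0.4939² = 0.065587 + 0.062500 + 0.243937 = 0.372024
O = 0.314595 / √(0.431049 × 0.372024) = 0.314595 / 0.4004505 = 0.7856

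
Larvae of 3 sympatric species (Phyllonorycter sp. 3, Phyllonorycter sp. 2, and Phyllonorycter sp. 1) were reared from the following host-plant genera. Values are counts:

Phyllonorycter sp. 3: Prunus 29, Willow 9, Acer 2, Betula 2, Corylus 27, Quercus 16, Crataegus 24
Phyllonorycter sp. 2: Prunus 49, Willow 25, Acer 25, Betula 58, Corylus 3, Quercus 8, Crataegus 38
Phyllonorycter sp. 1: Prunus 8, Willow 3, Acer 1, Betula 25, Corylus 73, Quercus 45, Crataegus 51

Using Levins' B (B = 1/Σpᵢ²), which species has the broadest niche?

Phyllonorycter sp. 2

Proportions for Phyllonorycter sp. 3 (n=109): 29/109=0.2661, 9/109=0.0826, 2/109=0.0183, 2/109=0.0183, 27/109=0.2477, 16/109=0.1468, 24/109=0.2202
Proportions for Phyllonorycter sp. 2 (n=206): 49/206=0.2379, 25/206=0.1214, 25/206=0.1214, 58/206=0.2816, 3/206=0.0146, 8/206=0.0388, 38/206=0.1845
Proportions for Phyllonorycter sp. 1 (n=206): 8/206=0.0388, 3/206=0.0146, 1/206=0.0049, 25/206=0.1214, 73/206=0.3544, 45/206=0.2184, 51/206=0.2476
Σp_3ᵢ² = 0.2661² + 0.0826² + 0.0183² + 0.0183² + 0.2477² + 0.1468² + 0.2202² = 0.070809 + 0.006823 + 0.000335 + 0.000335 + 0.061355 + 0.021550 + 0.048488 = 0.209695
B_3 = 1 / 0.209695 = 4.7688
Σp_2ᵢ² = 0.2379² + 0.1214² + 0.1214² + 0.2816² + 0.0146² + 0.0388² + 0.1845² = 0.056596 + 0.014738 + 0.014738 + 0.079299 + 0.000213 + 0.001505 + 0.034040 = 0.201129
B_2 = 1 / 0.201129 = 4.9719
Σp_1ᵢ² = 0.0388² + 0.0146² + 0.0049² + 0.1214² + 0.3544² + 0.2184² + 0.2476² = 0.001505 + 0.000213 + 0.000024 + 0.014738 + 0.125599 + 0.047699 + 0.061306 = 0.251084
B_1 = 1 / 0.251084 = 3.9827
Highest B → broadest niche (most generalist): Phyllonorycter sp. 2 (B = 4.97).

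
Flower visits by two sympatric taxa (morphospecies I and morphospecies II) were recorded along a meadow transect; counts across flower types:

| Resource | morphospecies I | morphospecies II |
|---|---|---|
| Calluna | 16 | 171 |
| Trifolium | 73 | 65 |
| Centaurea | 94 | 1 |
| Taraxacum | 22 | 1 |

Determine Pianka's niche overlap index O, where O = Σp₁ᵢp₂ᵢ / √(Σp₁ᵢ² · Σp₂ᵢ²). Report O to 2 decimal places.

Proportions for morphospecies I (n=205): 16/205=0.0780, 73/205=0.3561, 94/205=0.4585, 22/205=0.1073
Proportions for morphospecies II (n=238): 171/238=0.7185, 65/238=0.2731, 1/238=0.0042, 1/238=0.0042
Σ p₁ᵢp₂ᵢ = 0.056043 + 0.097251 + 0.001926 + 0.000451 = 0.155671
Σp_1ᵢ² = 0.0780² + 0.3561² + 0.4585² + 0.1073² = 0.006084 + 0.126807 + 0.210222 + 0.011513 = 0.354626
Σp_2ᵢ² = 0.7185² + 0.2731² + 0.0042² + 0.0042² = 0.516242 + 0.074584 + 0.000018 + 0.000018 = 0.590862
O = 0.155671 / √(0.354626 × 0.590862) = 0.155671 / 0.4577500 = 0.3401

0.34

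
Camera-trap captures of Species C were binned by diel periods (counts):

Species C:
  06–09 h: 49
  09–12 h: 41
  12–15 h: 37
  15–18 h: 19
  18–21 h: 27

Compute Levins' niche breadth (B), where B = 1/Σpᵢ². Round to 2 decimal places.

Proportions for Species C (n=173): 49/173=0.2832, 41/173=0.2370, 37/173=0.2139, 19/173=0.1098, 27/173=0.1561
Σpᵢ² = 0.2832² + 0.2370² + 0.2139² + 0.1098² + 0.1561² = 0.080202 + 0.056169 + 0.045753 + 0.012056 + 0.024367 = 0.218547
B = 1 / 0.218547 = 4.5757

4.58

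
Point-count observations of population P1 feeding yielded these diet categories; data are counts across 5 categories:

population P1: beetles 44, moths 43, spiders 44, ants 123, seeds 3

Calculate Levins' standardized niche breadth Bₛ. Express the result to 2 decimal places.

0.54

Proportions for population P1 (n=257): 44/257=0.1712, 43/257=0.1673, 44/257=0.1712, 123/257=0.4786, 3/257=0.0117
Σpᵢ² = 0.1712² + 0.1673² + 0.1712² + 0.4786² + 0.0117² = 0.029309 + 0.027989 + 0.029309 + 0.229058 + 0.000137 = 0.315802
B = 1 / 0.315802 = 3.1665
Bₛ = (B − 1)/(n − 1) = (3.1665 − 1)/(5 − 1) = 2.1665/4 = 0.5416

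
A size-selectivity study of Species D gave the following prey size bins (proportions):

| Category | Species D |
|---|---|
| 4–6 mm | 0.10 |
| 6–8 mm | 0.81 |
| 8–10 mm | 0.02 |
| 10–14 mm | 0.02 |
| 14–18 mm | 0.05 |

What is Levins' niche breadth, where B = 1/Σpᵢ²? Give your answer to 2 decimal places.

Σpᵢ² = 0.10² + 0.81² + 0.02² + 0.02² + 0.05² = 0.0100 + 0.6561 + 0.0004 + 0.0004 + 0.0025 = 0.6694
B = 1 / 0.6694 = 1.4939

1.49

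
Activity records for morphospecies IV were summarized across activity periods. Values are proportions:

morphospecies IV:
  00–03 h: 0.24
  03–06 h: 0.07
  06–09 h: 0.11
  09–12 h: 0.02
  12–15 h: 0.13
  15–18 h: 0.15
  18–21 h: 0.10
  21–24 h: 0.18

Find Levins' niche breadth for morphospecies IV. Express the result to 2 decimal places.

Σpᵢ² = 0.24² + 0.07² + 0.11² + 0.02² + 0.13² + 0.15² + 0.10² + 0.18² = 0.0576 + 0.0049 + 0.0121 + 0.0004 + 0.0169 + 0.0225 + 0.0100 + 0.0324 = 0.1568
B = 1 / 0.1568 = 6.3776

6.38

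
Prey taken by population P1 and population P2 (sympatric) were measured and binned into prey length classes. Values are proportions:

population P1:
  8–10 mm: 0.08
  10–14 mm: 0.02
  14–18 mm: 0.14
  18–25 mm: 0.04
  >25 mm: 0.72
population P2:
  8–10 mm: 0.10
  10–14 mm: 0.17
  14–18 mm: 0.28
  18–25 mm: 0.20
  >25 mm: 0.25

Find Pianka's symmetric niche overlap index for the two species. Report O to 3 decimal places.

Σ p₁ᵢp₂ᵢ = 0.0080 + 0.0034 + 0.0392 + 0.0080 + 0.1800 = 0.2386
Σp_1ᵢ² = 0.08² + 0.02² + 0.14² + 0.04² + 0.72² = 0.0064 + 0.0004 + 0.0196 + 0.0016 + 0.5184 = 0.5464
Σp_2ᵢ² = 0.10² + 0.17² + 0.28² + 0.20² + 0.25² = 0.0100 + 0.0289 + 0.0784 + 0.0400 + 0.0625 = 0.2198
O = 0.2386 / √(0.5464 × 0.2198) = 0.2386 / 0.346553 = 0.68849

0.688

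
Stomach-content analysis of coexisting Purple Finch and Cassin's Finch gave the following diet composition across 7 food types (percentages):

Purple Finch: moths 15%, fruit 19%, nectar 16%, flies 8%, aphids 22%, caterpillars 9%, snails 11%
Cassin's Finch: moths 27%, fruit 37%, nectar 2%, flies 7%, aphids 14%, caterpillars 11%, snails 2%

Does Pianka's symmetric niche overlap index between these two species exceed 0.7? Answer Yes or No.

Convert percentages to proportions (divide by 100).
Σ p₁ᵢp₂ᵢ = 0.0405 + 0.0703 + 0.0032 + 0.0056 + 0.0308 + 0.0099 + 0.0022 = 0.1625
Σp_1ᵢ² = 0.15² + 0.19² + 0.16² + 0.08² + 0.22² + 0.09² + 0.11² = 0.0225 + 0.0361 + 0.0256 + 0.0064 + 0.0484 + 0.0081 + 0.0121 = 0.1592
Σp_2ᵢ² = 0.27² + 0.37² + 0.02² + 0.07² + 0.14² + 0.11² + 0.02² = 0.0729 + 0.1369 + 0.0004 + 0.0049 + 0.0196 + 0.0121 + 0.0004 = 0.2472
O = 0.1625 / √(0.1592 × 0.2472) = 0.1625 / 0.19838 = 0.8191
O = 0.8191 > 0.7 → Yes.

Yes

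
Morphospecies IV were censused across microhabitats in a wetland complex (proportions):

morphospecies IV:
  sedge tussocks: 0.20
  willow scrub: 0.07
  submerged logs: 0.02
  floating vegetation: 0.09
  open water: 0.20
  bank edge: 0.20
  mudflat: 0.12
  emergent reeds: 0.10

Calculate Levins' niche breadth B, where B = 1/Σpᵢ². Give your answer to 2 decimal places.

Σpᵢ² = 0.20² + 0.07² + 0.02² + 0.09² + 0.20² + 0.20² + 0.12² + 0.10² = 0.0400 + 0.0049 + 0.0004 + 0.0081 + 0.0400 + 0.0400 + 0.0144 + 0.0100 = 0.1578
B = 1 / 0.1578 = 6.3371

6.34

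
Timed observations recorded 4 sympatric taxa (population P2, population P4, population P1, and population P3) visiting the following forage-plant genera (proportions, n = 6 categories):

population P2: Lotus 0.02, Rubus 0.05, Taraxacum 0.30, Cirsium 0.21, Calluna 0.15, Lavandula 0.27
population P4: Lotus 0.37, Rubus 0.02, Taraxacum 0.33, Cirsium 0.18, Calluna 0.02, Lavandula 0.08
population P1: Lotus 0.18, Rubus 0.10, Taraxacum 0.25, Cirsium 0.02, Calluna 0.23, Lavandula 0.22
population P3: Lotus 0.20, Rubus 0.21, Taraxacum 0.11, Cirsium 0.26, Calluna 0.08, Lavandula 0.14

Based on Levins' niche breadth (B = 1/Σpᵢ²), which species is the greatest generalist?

population P3

Σp_P2ᵢ² = 0.02² + 0.05² + 0.30² + 0.21² + 0.15² + 0.27² = 0.0004 + 0.0025 + 0.0900 + 0.0441 + 0.0225 + 0.0729 = 0.2324
B_P2 = 1 / 0.2324 = 4.3029
Σp_P4ᵢ² = 0.37² + 0.02² + 0.33² + 0.18² + 0.02² + 0.08² = 0.1369 + 0.0004 + 0.1089 + 0.0324 + 0.0004 + 0.0064 = 0.2854
B_P4 = 1 / 0.2854 = 3.5039
Σp_P1ᵢ² = 0.18² + 0.10² + 0.25² + 0.02² + 0.23² + 0.22² = 0.0324 + 0.0100 + 0.0625 + 0.0004 + 0.0529 + 0.0484 = 0.2066
B_P1 = 1 / 0.2066 = 4.8403
Σp_P3ᵢ² = 0.20² + 0.21² + 0.11² + 0.26² + 0.08² + 0.14² = 0.0400 + 0.0441 + 0.0121 + 0.0676 + 0.0064 + 0.0196 = 0.1898
B_P3 = 1 / 0.1898 = 5.2687
Highest B → broadest niche (most generalist): population P3 (B = 5.27).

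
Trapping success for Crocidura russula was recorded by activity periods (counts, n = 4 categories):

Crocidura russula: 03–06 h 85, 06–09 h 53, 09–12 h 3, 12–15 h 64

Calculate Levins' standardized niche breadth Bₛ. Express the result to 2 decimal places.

Proportions for Crocidura russula (n=205): 85/205=0.4146, 53/205=0.2585, 3/205=0.0146, 64/205=0.3122
Σpᵢ² = 0.4146² + 0.2585² + 0.0146² + 0.3122² = 0.171893 + 0.066822 + 0.000213 + 0.097469 = 0.336397
B = 1 / 0.336397 = 2.9727
Bₛ = (B − 1)/(n − 1) = (2.9727 − 1)/(4 − 1) = 1.9727/3 = 0.6576

0.66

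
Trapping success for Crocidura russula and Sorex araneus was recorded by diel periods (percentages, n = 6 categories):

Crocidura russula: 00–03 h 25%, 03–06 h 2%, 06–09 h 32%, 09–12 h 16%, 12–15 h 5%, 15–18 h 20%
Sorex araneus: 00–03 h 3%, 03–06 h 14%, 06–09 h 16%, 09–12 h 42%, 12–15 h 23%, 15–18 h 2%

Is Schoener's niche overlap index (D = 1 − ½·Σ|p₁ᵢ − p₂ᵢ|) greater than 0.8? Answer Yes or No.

No

Convert percentages to proportions (divide by 100).
Σ|p₁ᵢ − p₂ᵢ| = 0.22 + 0.12 + 0.16 + 0.26 + 0.18 + 0.18 = 1.12
D = 1 − ½ × 1.12 = 1 − 0.560 = 0.4400
D = 0.4400 < 0.8 → No.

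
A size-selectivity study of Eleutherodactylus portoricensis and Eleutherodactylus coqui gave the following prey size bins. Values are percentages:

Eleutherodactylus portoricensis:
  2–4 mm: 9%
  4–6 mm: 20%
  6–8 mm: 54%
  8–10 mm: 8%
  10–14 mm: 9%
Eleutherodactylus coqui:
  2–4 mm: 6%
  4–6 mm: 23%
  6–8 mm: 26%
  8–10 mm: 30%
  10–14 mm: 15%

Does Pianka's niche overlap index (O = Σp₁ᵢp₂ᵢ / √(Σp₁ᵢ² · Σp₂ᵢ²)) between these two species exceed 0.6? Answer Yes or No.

Convert percentages to proportions (divide by 100).
Σ p₁ᵢp₂ᵢ = 0.0054 + 0.0460 + 0.1404 + 0.0240 + 0.0135 = 0.2293
Σp_1ᵢ² = 0.09² + 0.20² + 0.54² + 0.08² + 0.09² = 0.0081 + 0.0400 + 0.2916 + 0.0064 + 0.0081 = 0.3542
Σp_2ᵢ² = 0.06² + 0.23² + 0.26² + 0.30² + 0.15² = 0.0036 + 0.0529 + 0.0676 + 0.0900 + 0.0225 = 0.2366
O = 0.2293 / √(0.3542 × 0.2366) = 0.2293 / 0.28949 = 0.7921
O = 0.7921 > 0.6 → Yes.

Yes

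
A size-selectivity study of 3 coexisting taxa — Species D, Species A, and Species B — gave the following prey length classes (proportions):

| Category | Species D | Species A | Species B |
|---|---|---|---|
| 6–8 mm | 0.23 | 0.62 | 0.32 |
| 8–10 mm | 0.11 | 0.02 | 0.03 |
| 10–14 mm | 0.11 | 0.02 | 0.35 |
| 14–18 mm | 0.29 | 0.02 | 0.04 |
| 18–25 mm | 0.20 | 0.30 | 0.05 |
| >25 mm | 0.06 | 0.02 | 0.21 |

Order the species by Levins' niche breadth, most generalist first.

Species D > Species B > Species A

Σp_Dᵢ² = 0.23² + 0.11² + 0.11² + 0.29² + 0.20² + 0.06² = 0.0529 + 0.0121 + 0.0121 + 0.0841 + 0.0400 + 0.0036 = 0.2048
B_D = 1 / 0.2048 = 4.8828
Σp_Aᵢ² = 0.62² + 0.02² + 0.02² + 0.02² + 0.30² + 0.02² = 0.3844 + 0.0004 + 0.0004 + 0.0004 + 0.0900 + 0.0004 = 0.4760
B_A = 1 / 0.4760 = 2.1008
Σp_Bᵢ² = 0.32² + 0.03² + 0.35² + 0.04² + 0.05² + 0.21² = 0.1024 + 0.0009 + 0.1225 + 0.0016 + 0.0025 + 0.0441 = 0.2740
B_B = 1 / 0.2740 = 3.6496
Ranking by B (broadest → narrowest): Species D (4.88) > Species B (3.65) > Species A (2.10)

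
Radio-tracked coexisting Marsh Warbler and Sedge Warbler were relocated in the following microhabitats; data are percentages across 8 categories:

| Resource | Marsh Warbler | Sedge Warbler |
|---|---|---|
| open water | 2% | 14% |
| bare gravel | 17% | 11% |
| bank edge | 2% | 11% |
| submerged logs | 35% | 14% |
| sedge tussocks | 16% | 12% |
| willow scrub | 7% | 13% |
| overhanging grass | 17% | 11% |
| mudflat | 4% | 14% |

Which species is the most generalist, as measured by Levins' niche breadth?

Sedge Warbler

Convert percentages to proportions (divide by 100).
Σp_Marsᵢ² = 0.02² + 0.17² + 0.02² + 0.35² + 0.16² + 0.07² + 0.17² + 0.04² = 0.0004 + 0.0289 + 0.0004 + 0.1225 + 0.0256 + 0.0049 + 0.0289 + 0.0016 = 0.2132
B_Mars = 1 / 0.2132 = 4.6904
Σp_Sedgᵢ² = 0.14² + 0.11² + 0.11² + 0.14² + 0.12² + 0.13² + 0.11² + 0.14² = 0.0196 + 0.0121 + 0.0121 + 0.0196 + 0.0144 + 0.0169 + 0.0121 + 0.0196 = 0.1264
B_Sedg = 1 / 0.1264 = 7.9114
Highest B → broadest niche (most generalist): Sedge Warbler (B = 7.91).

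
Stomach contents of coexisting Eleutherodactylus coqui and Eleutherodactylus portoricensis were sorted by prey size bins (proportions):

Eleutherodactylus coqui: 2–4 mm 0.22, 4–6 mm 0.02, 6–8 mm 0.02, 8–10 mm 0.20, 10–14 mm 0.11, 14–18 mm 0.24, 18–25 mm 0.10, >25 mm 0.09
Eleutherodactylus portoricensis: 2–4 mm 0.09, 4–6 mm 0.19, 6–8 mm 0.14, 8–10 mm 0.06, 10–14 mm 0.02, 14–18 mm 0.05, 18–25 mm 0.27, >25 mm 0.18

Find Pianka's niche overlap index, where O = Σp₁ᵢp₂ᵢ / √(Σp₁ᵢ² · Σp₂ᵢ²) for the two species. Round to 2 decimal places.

Σ p₁ᵢp₂ᵢ = 0.0198 + 0.0038 + 0.0028 + 0.0120 + 0.0022 + 0.0120 + 0.0270 + 0.0162 = 0.0958
Σp_1ᵢ² = 0.22² + 0.02² + 0.02² + 0.20² + 0.11² + 0.24² + 0.10² + 0.09² = 0.0484 + 0.0004 + 0.0004 + 0.0400 + 0.0121 + 0.0576 + 0.0100 + 0.0081 = 0.1770
Σp_2ᵢ² = 0.09² + 0.19² + 0.14² + 0.06² + 0.02² + 0.05² + 0.27² + 0.18² = 0.0081 + 0.0361 + 0.0196 + 0.0036 + 0.0004 + 0.0025 + 0.0729 + 0.0324 = 0.1756
O = 0.0958 / √(0.1770 × 0.1756) = 0.0958 / 0.17630 = 0.5434

0.54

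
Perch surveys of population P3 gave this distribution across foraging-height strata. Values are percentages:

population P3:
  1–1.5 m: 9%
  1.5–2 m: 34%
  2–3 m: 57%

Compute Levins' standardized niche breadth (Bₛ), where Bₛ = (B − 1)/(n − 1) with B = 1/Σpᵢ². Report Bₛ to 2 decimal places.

Convert percentages to proportions (divide by 100).
Σpᵢ² = 0.09² + 0.34² + 0.57² = 0.0081 + 0.1156 + 0.3249 = 0.4486
B = 1 / 0.4486 = 2.2292
Bₛ = (B − 1)/(n − 1) = (2.2292 − 1)/(3 − 1) = 1.2292/2 = 0.6146

0.61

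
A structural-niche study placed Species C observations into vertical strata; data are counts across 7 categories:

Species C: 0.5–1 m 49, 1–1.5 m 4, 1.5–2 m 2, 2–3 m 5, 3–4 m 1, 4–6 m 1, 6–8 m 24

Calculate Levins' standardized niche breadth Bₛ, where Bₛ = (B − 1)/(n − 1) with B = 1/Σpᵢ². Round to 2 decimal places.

Proportions for Species C (n=86): 49/86=0.5698, 4/86=0.0465, 2/86=0.0233, 5/86=0.0581, 1/86=0.0116, 1/86=0.0116, 24/86=0.2791
Σpᵢ² = 0.5698² + 0.0465² + 0.0233² + 0.0581² + 0.0116² + 0.0116² + 0.2791² = 0.324672 + 0.002162 + 0.000543 + 0.003376 + 0.000135 + 0.000135 + 0.077897 = 0.408920
B = 1 / 0.408920 = 2.4455
Bₛ = (B − 1)/(n − 1) = (2.4455 − 1)/(7 − 1) = 1.4455/6 = 0.2409

0.24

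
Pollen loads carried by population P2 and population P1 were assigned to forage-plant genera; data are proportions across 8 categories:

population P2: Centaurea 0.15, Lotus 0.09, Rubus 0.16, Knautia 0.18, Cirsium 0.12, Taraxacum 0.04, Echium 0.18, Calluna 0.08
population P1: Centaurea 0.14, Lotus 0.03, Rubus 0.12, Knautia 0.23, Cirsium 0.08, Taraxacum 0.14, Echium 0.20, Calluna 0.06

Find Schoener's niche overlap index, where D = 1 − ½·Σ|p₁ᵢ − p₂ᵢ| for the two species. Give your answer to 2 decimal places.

0.83

Σ|p₁ᵢ − p₂ᵢ| = 0.01 + 0.06 + 0.04 + 0.05 + 0.04 + 0.10 + 0.02 + 0.02 = 0.34
D = 1 − ½ × 0.34 = 1 − 0.170 = 0.8300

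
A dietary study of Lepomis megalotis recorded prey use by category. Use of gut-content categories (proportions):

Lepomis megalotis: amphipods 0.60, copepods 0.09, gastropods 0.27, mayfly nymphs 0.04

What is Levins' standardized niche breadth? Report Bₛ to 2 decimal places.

0.42

Σpᵢ² = 0.60² + 0.09² + 0.27² + 0.04² = 0.3600 + 0.0081 + 0.0729 + 0.0016 = 0.4426
B = 1 / 0.4426 = 2.2594
Bₛ = (B − 1)/(n − 1) = (2.2594 − 1)/(4 − 1) = 1.2594/3 = 0.4198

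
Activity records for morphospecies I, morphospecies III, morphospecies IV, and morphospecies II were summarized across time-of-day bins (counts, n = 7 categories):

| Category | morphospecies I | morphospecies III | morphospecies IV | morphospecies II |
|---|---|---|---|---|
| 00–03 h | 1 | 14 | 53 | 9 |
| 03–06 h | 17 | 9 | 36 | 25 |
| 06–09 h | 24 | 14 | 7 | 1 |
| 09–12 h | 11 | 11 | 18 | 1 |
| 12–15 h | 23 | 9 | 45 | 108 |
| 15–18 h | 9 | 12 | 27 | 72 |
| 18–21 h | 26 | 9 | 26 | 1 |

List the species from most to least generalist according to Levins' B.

morphospecies III > morphospecies IV > morphospecies I > morphospecies II

Proportions for morphospecies I (n=111): 1/111=0.0090, 17/111=0.1532, 24/111=0.2162, 11/111=0.0991, 23/111=0.2072, 9/111=0.0811, 26/111=0.2342
Proportions for morphospecies III (n=78): 14/78=0.1795, 9/78=0.1154, 14/78=0.1795, 11/78=0.1410, 9/78=0.1154, 12/78=0.1538, 9/78=0.1154
Proportions for morphospecies IV (n=212): 53/212=0.2500, 36/212=0.1698, 7/212=0.0330, 18/212=0.0849, 45/212=0.2123, 27/212=0.1274, 26/212=0.1226
Proportions for morphospecies II (n=217): 9/217=0.0415, 25/217=0.1152, 1/217=0.0046, 1/217=0.0046, 108/217=0.4977, 72/217=0.3318, 1/217=0.0046
Σp_Iᵢ² = 0.0090² + 0.1532² + 0.2162² + 0.0991² + 0.2072² + 0.0811² + 0.2342² = 0.000081 + 0.023470 + 0.046742 + 0.009821 + 0.042932 + 0.006577 + 0.054850 = 0.184473
B_I = 1 / 0.184473 = 5.4208
Σp_IIIᵢ² = 0.1795² + 0.1154² + 0.1795² + 0.1410² + 0.1154² + 0.1538² + 0.1154² = 0.032220 + 0.013317 + 0.032220 + 0.019881 + 0.013317 + 0.023654 + 0.013317 = 0.147926
B_III = 1 / 0.147926 = 6.7601
Σp_IVᵢ² = 0.2500² + 0.1698² + 0.0330² + 0.0849² + 0.2123² + 0.1274² + 0.1226² = 0.062500 + 0.028832 + 0.001089 + 0.007208 + 0.045071 + 0.016231 + 0.015031 = 0.175962
B_IV = 1 / 0.175962 = 5.6830
Σp_IIᵢ² = 0.0415² + 0.1152² + 0.0046² + 0.0046² + 0.4977² + 0.3318² + 0.0046² = 0.001722 + 0.013271 + 0.000021 + 0.000021 + 0.247705 + 0.110091 + 0.000021 = 0.372852
B_II = 1 / 0.372852 = 2.6820
Ranking by B (broadest → narrowest): morphospecies III (6.76) > morphospecies IV (5.68) > morphospecies I (5.42) > morphospecies II (2.68)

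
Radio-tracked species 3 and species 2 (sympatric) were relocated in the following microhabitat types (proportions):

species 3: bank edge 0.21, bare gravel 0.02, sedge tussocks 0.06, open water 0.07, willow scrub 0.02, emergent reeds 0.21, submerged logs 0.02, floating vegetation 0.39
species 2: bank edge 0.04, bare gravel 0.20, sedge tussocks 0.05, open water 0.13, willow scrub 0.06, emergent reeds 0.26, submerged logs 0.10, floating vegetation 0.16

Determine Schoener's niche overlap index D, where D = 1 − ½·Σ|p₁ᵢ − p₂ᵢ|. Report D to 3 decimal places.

Σ|p₁ᵢ − p₂ᵢ| = 0.17 + 0.18 + 0.01 + 0.06 + 0.04 + 0.05 + 0.08 + 0.23 = 0.82
D = 1 − ½ × 0.82 = 1 − 0.410 = 0.59000

0.590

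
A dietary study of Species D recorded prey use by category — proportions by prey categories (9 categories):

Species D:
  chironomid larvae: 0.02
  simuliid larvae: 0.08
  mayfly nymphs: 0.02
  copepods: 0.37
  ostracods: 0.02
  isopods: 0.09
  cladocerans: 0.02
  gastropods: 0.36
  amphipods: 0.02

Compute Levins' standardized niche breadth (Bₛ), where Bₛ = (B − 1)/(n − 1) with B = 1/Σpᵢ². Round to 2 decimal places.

Σpᵢ² = 0.02² + 0.08² + 0.02² + 0.37² + 0.02² + 0.09² + 0.02² + 0.36² + 0.02² = 0.0004 + 0.0064 + 0.0004 + 0.1369 + 0.0004 + 0.0081 + 0.0004 + 0.1296 + 0.0004 = 0.2830
B = 1 / 0.2830 = 3.5336
Bₛ = (B − 1)/(n − 1) = (3.5336 − 1)/(9 − 1) = 2.5336/8 = 0.3167

0.32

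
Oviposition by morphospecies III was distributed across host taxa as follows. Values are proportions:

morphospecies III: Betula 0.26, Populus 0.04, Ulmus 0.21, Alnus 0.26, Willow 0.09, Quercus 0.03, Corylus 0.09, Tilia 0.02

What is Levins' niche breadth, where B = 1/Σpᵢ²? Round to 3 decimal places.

5.040

Σpᵢ² = 0.26² + 0.04² + 0.21² + 0.26² + 0.09² + 0.03² + 0.09² + 0.02² = 0.0676 + 0.0016 + 0.0441 + 0.0676 + 0.0081 + 0.0009 + 0.0081 + 0.0004 = 0.1984
B = 1 / 0.1984 = 5.04032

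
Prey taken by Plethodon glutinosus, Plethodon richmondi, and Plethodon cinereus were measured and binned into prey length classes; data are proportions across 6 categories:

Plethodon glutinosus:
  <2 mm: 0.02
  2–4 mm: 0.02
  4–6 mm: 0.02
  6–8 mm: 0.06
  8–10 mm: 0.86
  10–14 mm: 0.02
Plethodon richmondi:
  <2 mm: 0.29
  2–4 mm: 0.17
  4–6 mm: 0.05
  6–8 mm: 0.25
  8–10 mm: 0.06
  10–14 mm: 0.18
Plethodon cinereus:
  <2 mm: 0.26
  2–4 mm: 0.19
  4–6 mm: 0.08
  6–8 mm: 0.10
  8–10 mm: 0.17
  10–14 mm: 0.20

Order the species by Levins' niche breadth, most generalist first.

Σp_glutᵢ² = 0.02² + 0.02² + 0.02² + 0.06² + 0.86² + 0.02² = 0.0004 + 0.0004 + 0.0004 + 0.0036 + 0.7396 + 0.0004 = 0.7448
B_glut = 1 / 0.7448 = 1.3426
Σp_richᵢ² = 0.29² + 0.17² + 0.05² + 0.25² + 0.06² + 0.18² = 0.0841 + 0.0289 + 0.0025 + 0.0625 + 0.0036 + 0.0324 = 0.2140
B_rich = 1 / 0.2140 = 4.6729
Σp_cineᵢ² = 0.26² + 0.19² + 0.08² + 0.10² + 0.17² + 0.20² = 0.0676 + 0.0361 + 0.0064 + 0.0100 + 0.0289 + 0.0400 = 0.1890
B_cine = 1 / 0.1890 = 5.2910
Ranking by B (broadest → narrowest): Plethodon cinereus (5.29) > Plethodon richmondi (4.67) > Plethodon glutinosus (1.34)

Plethodon cinereus > Plethodon richmondi > Plethodon glutinosus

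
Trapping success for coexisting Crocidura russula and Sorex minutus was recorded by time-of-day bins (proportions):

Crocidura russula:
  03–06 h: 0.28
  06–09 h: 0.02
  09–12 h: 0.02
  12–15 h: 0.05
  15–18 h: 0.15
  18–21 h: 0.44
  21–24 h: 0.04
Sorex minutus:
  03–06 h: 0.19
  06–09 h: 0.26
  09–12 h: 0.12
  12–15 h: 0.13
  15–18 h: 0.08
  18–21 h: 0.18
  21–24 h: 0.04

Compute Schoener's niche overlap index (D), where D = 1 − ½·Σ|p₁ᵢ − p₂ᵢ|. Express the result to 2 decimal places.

0.58

Σ|p₁ᵢ − p₂ᵢ| = 0.09 + 0.24 + 0.10 + 0.08 + 0.07 + 0.26 + 0.00 = 0.84
D = 1 − ½ × 0.84 = 1 − 0.420 = 0.5800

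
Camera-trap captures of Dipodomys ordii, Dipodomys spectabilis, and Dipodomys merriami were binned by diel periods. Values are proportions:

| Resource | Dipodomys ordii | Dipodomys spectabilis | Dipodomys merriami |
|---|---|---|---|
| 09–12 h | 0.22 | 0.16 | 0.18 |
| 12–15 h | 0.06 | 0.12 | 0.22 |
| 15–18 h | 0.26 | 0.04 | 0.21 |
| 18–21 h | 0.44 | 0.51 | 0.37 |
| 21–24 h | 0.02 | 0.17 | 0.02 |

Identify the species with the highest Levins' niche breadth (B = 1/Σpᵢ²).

Σp_ordiᵢ² = 0.22² + 0.06² + 0.26² + 0.44² + 0.02² = 0.0484 + 0.0036 + 0.0676 + 0.1936 + 0.0004 = 0.3136
B_ordi = 1 / 0.3136 = 3.1888
Σp_specᵢ² = 0.16² + 0.12² + 0.04² + 0.51² + 0.17² = 0.0256 + 0.0144 + 0.0016 + 0.2601 + 0.0289 = 0.3306
B_spec = 1 / 0.3306 = 3.0248
Σp_merrᵢ² = 0.18² + 0.22² + 0.21² + 0.37² + 0.02² = 0.0324 + 0.0484 + 0.0441 + 0.1369 + 0.0004 = 0.2622
B_merr = 1 / 0.2622 = 3.8139
Highest B → broadest niche (most generalist): Dipodomys merriami (B = 3.81).

Dipodomys merriami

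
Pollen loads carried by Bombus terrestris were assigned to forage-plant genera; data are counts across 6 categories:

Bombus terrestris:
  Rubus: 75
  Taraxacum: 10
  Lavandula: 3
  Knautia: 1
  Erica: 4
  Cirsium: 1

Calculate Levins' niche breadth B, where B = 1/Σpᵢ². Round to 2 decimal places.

1.54

Proportions for Bombus terrestris (n=94): 75/94=0.7979, 10/94=0.1064, 3/94=0.0319, 1/94=0.0106, 4/94=0.0426, 1/94=0.0106
Σpᵢ² = 0.7979² + 0.1064² + 0.0319² + 0.0106² + 0.0426² + 0.0106² = 0.636644 + 0.011321 + 0.001018 + 0.000112 + 0.001815 + 0.000112 = 0.651022
B = 1 / 0.651022 = 1.5360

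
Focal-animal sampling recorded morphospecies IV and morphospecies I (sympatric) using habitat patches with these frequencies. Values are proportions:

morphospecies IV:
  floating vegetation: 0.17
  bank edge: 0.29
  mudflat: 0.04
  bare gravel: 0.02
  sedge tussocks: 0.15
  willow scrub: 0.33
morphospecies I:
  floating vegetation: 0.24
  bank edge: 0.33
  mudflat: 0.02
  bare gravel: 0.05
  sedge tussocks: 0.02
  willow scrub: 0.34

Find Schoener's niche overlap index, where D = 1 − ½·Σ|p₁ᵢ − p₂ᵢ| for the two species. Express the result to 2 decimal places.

0.85

Σ|p₁ᵢ − p₂ᵢ| = 0.07 + 0.04 + 0.02 + 0.03 + 0.13 + 0.01 = 0.30
D = 1 − ½ × 0.30 = 1 − 0.150 = 0.8500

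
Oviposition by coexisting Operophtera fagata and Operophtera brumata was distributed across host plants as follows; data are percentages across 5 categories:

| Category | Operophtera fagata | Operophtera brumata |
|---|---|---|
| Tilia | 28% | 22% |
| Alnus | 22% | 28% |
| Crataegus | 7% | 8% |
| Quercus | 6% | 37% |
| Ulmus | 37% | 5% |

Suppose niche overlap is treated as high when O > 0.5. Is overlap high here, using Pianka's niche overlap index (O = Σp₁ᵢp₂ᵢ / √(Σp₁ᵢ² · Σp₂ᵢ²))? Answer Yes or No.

Convert percentages to proportions (divide by 100).
Σ p₁ᵢp₂ᵢ = 0.0616 + 0.0616 + 0.0056 + 0.0222 + 0.0185 = 0.1695
Σp_1ᵢ² = 0.28² + 0.22² + 0.07² + 0.06² + 0.37² = 0.0784 + 0.0484 + 0.0049 + 0.0036 + 0.1369 = 0.2722
Σp_2ᵢ² = 0.22² + 0.28² + 0.08² + 0.37² + 0.05² = 0.0484 + 0.0784 + 0.0064 + 0.1369 + 0.0025 = 0.2726
O = 0.1695 / √(0.2722 × 0.2726) = 0.1695 / 0.27240 = 0.6222
O = 0.6222 > 0.5 → Yes.

Yes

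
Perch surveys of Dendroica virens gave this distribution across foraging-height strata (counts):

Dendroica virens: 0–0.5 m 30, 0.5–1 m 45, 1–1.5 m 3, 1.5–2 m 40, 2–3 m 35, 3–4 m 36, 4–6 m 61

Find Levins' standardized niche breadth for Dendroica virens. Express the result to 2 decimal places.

Proportions for Dendroica virens (n=250): 30/250=0.1200, 45/250=0.1800, 3/250=0.0120, 40/250=0.1600, 35/250=0.1400, 36/250=0.1440, 61/250=0.2440
Σpᵢ² = 0.1200² + 0.1800² + 0.0120² + 0.1600² + 0.1400² + 0.1440² + 0.2440² = 0.014400 + 0.032400 + 0.000144 + 0.025600 + 0.019600 + 0.020736 + 0.059536 = 0.172416
B = 1 / 0.172416 = 5.7999
Bₛ = (B − 1)/(n − 1) = (5.7999 − 1)/(7 − 1) = 4.7999/6 = 0.8000

0.80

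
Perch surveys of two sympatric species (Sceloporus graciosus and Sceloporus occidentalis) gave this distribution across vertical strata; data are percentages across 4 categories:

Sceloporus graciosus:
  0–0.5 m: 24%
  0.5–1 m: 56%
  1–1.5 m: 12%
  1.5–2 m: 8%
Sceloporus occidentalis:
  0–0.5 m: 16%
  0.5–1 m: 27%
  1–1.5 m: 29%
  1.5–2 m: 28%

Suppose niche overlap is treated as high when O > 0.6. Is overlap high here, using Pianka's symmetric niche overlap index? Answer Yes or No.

Convert percentages to proportions (divide by 100).
Σ p₁ᵢp₂ᵢ = 0.0384 + 0.1512 + 0.0348 + 0.0224 = 0.2468
Σp_1ᵢ² = 0.24² + 0.56² + 0.12² + 0.08² = 0.0576 + 0.3136 + 0.0144 + 0.0064 = 0.3920
Σp_2ᵢ² = 0.16² + 0.27² + 0.29² + 0.28² = 0.0256 + 0.0729 + 0.0841 + 0.0784 = 0.2610
O = 0.2468 / √(0.3920 × 0.2610) = 0.2468 / 0.31986 = 0.7716
O = 0.7716 > 0.6 → Yes.

Yes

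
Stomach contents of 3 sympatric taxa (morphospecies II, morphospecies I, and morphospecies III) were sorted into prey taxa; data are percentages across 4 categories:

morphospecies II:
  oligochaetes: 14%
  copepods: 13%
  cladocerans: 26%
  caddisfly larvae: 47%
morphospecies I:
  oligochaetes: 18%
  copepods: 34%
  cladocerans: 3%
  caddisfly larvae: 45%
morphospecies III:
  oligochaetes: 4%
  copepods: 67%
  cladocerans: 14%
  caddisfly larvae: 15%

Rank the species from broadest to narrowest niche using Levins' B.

Convert percentages to proportions (divide by 100).
Σp_IIᵢ² = 0.14² + 0.13² + 0.26² + 0.47² = 0.0196 + 0.0169 + 0.0676 + 0.2209 = 0.3250
B_II = 1 / 0.3250 = 3.0769
Σp_Iᵢ² = 0.18² + 0.34² + 0.03² + 0.45² = 0.0324 + 0.1156 + 0.0009 + 0.2025 = 0.3514
B_I = 1 / 0.3514 = 2.8458
Σp_IIIᵢ² = 0.04² + 0.67² + 0.14² + 0.15² = 0.0016 + 0.4489 + 0.0196 + 0.0225 = 0.4926
B_III = 1 / 0.4926 = 2.0300
Ranking by B (broadest → narrowest): morphospecies II (3.08) > morphospecies I (2.85) > morphospecies III (2.03)

morphospecies II > morphospecies I > morphospecies III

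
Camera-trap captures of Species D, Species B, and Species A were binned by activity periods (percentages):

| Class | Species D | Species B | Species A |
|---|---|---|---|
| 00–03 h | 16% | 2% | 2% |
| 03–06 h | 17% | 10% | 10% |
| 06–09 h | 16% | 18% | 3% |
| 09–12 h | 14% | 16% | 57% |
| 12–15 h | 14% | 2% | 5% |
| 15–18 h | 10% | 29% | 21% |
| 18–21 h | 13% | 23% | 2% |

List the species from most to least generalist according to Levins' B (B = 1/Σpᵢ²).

Convert percentages to proportions (divide by 100).
Σp_Dᵢ² = 0.16² + 0.17² + 0.16² + 0.14² + 0.14² + 0.10² + 0.13² = 0.0256 + 0.0289 + 0.0256 + 0.0196 + 0.0196 + 0.0100 + 0.0169 = 0.1462
B_D = 1 / 0.1462 = 6.8399
Σp_Bᵢ² = 0.02² + 0.10² + 0.18² + 0.16² + 0.02² + 0.29² + 0.23² = 0.0004 + 0.0100 + 0.0324 + 0.0256 + 0.0004 + 0.0841 + 0.0529 = 0.2058
B_B = 1 / 0.2058 = 4.8591
Σp_Aᵢ² = 0.02² + 0.10² + 0.03² + 0.57² + 0.05² + 0.21² + 0.02² = 0.0004 + 0.0100 + 0.0009 + 0.3249 + 0.0025 + 0.0441 + 0.0004 = 0.3832
B_A = 1 / 0.3832 = 2.6096
Ranking by B (broadest → narrowest): Species D (6.84) > Species B (4.86) > Species A (2.61)

Species D > Species B > Species A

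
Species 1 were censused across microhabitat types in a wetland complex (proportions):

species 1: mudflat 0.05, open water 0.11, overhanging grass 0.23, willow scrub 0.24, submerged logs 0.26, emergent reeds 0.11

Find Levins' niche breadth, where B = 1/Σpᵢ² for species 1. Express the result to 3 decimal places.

4.883

Σpᵢ² = 0.05² + 0.11² + 0.23² + 0.24² + 0.26² + 0.11² = 0.0025 + 0.0121 + 0.0529 + 0.0576 + 0.0676 + 0.0121 = 0.2048
B = 1 / 0.2048 = 4.88281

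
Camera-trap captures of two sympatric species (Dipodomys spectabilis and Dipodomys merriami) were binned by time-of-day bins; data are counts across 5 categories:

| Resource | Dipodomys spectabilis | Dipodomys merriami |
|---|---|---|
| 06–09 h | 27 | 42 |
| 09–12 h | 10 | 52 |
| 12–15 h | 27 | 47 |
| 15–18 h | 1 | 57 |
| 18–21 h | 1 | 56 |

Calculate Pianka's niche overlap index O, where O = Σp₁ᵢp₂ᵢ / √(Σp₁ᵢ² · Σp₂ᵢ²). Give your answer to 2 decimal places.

0.67

Proportions for Dipodomys spectabilis (n=66): 27/66=0.4091, 10/66=0.1515, 27/66=0.4091, 1/66=0.0152, 1/66=0.0152
Proportions for Dipodomys merriami (n=254): 42/254=0.1654, 52/254=0.2047, 47/254=0.1850, 57/254=0.2244, 56/254=0.2205
Σ p₁ᵢp₂ᵢ = 0.067665 + 0.031012 + 0.075684 + 0.003411 + 0.003352 = 0.181124
Σp_1ᵢ² = 0.4091² + 0.1515² + 0.4091² + 0.0152² + 0.0152² = 0.167363 + 0.022952 + 0.167363 + 0.000231 + 0.000231 = 0.358140
Σp_2ᵢ² = 0.1654² + 0.2047² + 0.1850² + 0.2244² + 0.2205² = 0.027357 + 0.041902 + 0.034225 + 0.050355 + 0.048620 = 0.202459
O = 0.181124 / √(0.358140 × 0.202459) = 0.181124 / 0.2692743 = 0.6726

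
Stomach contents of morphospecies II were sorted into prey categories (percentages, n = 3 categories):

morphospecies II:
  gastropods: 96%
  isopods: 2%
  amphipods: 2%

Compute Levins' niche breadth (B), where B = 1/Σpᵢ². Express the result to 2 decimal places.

1.08

Convert percentages to proportions (divide by 100).
Σpᵢ² = 0.96² + 0.02² + 0.02² = 0.9216 + 0.0004 + 0.0004 = 0.9224
B = 1 / 0.9224 = 1.0841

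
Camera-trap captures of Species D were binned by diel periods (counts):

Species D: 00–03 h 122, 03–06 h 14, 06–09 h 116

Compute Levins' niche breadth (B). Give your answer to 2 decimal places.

Proportions for Species D (n=252): 122/252=0.4841, 14/252=0.0556, 116/252=0.4603
Σpᵢ² = 0.4841² + 0.0556² + 0.4603² = 0.234353 + 0.003091 + 0.211876 = 0.449320
B = 1 / 0.449320 = 2.2256

2.23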